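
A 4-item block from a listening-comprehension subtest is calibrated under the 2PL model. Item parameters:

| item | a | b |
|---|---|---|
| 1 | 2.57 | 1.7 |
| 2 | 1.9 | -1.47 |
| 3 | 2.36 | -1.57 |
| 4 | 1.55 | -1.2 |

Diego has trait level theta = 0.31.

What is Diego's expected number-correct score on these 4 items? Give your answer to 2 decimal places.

P(theta) = 1 / (1 + exp(−a(theta − b)))
P_1 = 1/(1+e^{3.5723}) = 0.0273
P_2 = 1/(1+e^{-3.3820}) = 0.9671
P_3 = 1/(1+e^{-4.4368}) = 0.9883
P_4 = 1/(1+e^{-2.3405}) = 0.9122
E[score] = 0.0273 + 0.9671 + 0.9883 + 0.9122 = 2.8949

2.89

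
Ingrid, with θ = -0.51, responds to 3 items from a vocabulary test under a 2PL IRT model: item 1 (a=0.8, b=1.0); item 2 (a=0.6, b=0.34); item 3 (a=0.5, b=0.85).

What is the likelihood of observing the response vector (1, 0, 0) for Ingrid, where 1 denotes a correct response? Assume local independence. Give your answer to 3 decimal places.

P(θ) = 1 / (1 + exp(−a(θ − b)))
P_1 = 1/(1+e^{1.2080}) = 0.2301
P_2 = 1/(1+e^{0.5100}) = 0.3752
P_3 = 1/(1+e^{0.6800}) = 0.3363
L = P_1 × (1−P_2) × (1−P_3) = 0.2301 × 0.6248 × 0.6637 = 0.09541

0.095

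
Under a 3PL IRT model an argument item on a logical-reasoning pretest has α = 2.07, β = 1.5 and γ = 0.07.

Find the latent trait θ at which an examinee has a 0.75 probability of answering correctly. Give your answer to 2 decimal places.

1.98

P(θ) = γ + (1 − γ) · 1 / (1 + exp(−α(θ − β)))
Remove guessing floor: (0.75 − 0.07)/(1 − 0.07) = 0.7312
logit = ln(0.7312/0.2688) = 1.0006
θ = β + logit/(α) = 1.5 + 1.0006/2.0700 = 1.9834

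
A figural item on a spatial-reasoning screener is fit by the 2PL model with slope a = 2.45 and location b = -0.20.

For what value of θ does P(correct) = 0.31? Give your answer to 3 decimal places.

P(θ) = 1 / (1 + exp(−a(θ − b)))
logit = ln(0.3100/0.6900) = -0.8001
θ = b + logit/(a) = -0.20 + (-0.8001)/2.4500 = -0.5266

-0.527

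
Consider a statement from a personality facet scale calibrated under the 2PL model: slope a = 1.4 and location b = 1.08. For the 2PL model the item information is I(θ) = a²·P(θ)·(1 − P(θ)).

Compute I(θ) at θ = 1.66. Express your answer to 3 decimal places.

P = 1/(1+e^{-0.8120}) = 0.6925
P(1−P) = 0.6925 × 0.3075 = 0.2129
I = a² × P(1−P) = 1.4² × 0.2129 = 0.41734

0.417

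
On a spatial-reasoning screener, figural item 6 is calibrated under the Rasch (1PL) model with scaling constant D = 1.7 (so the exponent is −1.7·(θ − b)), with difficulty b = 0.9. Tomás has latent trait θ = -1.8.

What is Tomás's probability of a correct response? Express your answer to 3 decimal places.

0.010

P(θ) = 1 / (1 + exp(−D·(θ − b)))
Exponent: 1.7 × (-1.8 − 0.9) = -4.5900
1/(1 + e^{4.5900}) = 0.0101
P = 0.0101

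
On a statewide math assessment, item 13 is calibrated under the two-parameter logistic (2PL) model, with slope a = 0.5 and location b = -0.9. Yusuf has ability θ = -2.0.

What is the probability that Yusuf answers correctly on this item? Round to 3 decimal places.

P(θ) = 1 / (1 + exp(−a(θ − b)))
Exponent: 0.5 × (-2.0 − (-0.9)) = -0.5500
1/(1 + e^{0.5500}) = 0.3659

0.366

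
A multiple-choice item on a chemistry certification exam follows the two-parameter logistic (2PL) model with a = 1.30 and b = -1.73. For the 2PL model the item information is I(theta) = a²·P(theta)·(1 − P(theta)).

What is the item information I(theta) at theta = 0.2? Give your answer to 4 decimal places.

P = 1/(1+e^{-2.5090}) = 0.9248
P(1−P) = 0.9248 × 0.0752 = 0.0696
I = a² × P(1−P) = 1.30² × 0.0696 = 0.11757

0.1176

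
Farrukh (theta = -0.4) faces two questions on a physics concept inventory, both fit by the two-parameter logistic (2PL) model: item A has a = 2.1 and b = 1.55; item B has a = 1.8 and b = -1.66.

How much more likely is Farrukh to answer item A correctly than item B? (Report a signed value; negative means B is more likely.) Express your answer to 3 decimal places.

P(theta) = 1 / (1 + exp(−a(theta − b)))
P_A = 0.0164
P_B = 0.9062
P_A − P_B = -0.8898

-0.890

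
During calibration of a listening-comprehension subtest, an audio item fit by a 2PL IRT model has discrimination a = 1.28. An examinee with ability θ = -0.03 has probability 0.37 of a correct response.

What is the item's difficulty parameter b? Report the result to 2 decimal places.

0.39

P(θ) = 1 / (1 + exp(−a(θ − b)))
logit(0.37) = ln(0.37/0.63) = -0.5322
b = θ − logit/(a) = -0.03 − (-0.5322)/1.2800 = 0.3858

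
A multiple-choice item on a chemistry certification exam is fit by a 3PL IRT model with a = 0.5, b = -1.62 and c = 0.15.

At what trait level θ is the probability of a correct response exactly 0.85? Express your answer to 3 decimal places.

1.461

P(θ) = c + (1 − c) · 1 / (1 + exp(−a(θ − b)))
Remove guessing floor: (0.85 − 0.15)/(1 − 0.15) = 0.8235
logit = ln(0.8235/0.1765) = 1.5404
θ = b + logit/(a) = -1.62 + 1.5404/0.5000 = 1.4609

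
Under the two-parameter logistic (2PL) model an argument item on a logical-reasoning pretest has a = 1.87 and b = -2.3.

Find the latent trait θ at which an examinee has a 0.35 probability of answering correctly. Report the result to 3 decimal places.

-2.631

P(θ) = 1 / (1 + exp(−a(θ − b)))
logit = ln(0.3500/0.6500) = -0.6190
θ = b + logit/(a) = -2.3 + (-0.6190)/1.8700 = -2.6310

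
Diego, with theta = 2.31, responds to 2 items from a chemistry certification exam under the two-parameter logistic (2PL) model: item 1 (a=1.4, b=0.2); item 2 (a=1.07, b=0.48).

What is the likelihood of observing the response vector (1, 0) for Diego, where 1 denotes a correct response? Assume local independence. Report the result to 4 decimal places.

0.1175

P(theta) = 1 / (1 + exp(−a(theta − b)))
P_1 = 1/(1+e^{-2.9540}) = 0.9505
P_2 = 1/(1+e^{-1.9581}) = 0.8763
L = P_1 × (1−P_2) = 0.9505 × 0.1237 = 0.11755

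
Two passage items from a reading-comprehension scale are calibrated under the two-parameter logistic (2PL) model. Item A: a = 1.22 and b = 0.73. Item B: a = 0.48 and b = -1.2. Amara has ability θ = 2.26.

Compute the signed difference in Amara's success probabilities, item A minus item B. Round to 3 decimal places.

0.026

P(θ) = 1 / (1 + exp(−a(θ − b)))
P_A = 0.8661
P_B = 0.8403
P_A − P_B = 0.0257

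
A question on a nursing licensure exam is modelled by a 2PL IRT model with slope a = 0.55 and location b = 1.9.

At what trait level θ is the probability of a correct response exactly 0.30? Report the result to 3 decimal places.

P(θ) = 1 / (1 + exp(−a(θ − b)))
logit = ln(0.3000/0.7000) = -0.8473
θ = b + logit/(a) = 1.9 + (-0.8473)/0.5500 = 0.3595

0.359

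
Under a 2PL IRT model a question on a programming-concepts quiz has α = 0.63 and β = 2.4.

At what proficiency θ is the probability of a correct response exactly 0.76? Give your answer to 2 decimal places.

P(θ) = 1 / (1 + exp(−α(θ − β)))
logit = ln(0.7600/0.2400) = 1.1527
θ = β + logit/(α) = 2.4 + 1.1527/0.6300 = 4.2297

4.23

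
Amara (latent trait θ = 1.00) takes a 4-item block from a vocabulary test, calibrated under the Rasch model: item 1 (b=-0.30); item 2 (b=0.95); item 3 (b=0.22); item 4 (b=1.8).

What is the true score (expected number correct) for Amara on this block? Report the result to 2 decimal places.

2.29

P(θ) = 1 / (1 + exp(−(θ − b)))
P_1 = 1/(1+e^{-1.3000}) = 0.7858
P_2 = 1/(1+e^{-0.0500}) = 0.5125
P_3 = 1/(1+e^{-0.7800}) = 0.6857
P_4 = 1/(1+e^{0.8000}) = 0.3100
E[score] = 0.7858 + 0.5125 + 0.6857 + 0.3100 = 2.2940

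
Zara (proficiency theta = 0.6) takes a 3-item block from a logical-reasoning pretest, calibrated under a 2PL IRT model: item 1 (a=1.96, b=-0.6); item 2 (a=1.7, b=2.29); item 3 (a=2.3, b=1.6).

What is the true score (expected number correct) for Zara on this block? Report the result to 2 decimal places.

P(theta) = 1 / (1 + exp(−a(theta − b)))
P_1 = 1/(1+e^{-2.3520}) = 0.9131
P_2 = 1/(1+e^{2.8730}) = 0.0535
P_3 = 1/(1+e^{2.3000}) = 0.0911
E[score] = 0.9131 + 0.0535 + 0.0911 = 1.0577

1.06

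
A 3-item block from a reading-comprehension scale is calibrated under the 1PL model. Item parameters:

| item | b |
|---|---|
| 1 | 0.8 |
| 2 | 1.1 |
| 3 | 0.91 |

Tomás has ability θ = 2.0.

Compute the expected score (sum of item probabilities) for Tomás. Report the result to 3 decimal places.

2.228

P(θ) = 1 / (1 + exp(−(θ − b)))
P_1 = 1/(1+e^{-1.2000}) = 0.7685
P_2 = 1/(1+e^{-0.9000}) = 0.7109
P_3 = 1/(1+e^{-1.0900}) = 0.7484
E[score] = 0.7685 + 0.7109 + 0.7484 = 2.2279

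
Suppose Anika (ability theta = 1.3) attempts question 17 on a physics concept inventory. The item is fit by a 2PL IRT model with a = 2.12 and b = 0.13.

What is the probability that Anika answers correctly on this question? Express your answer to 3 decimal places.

0.923

P(theta) = 1 / (1 + exp(−a(theta − b)))
Exponent: 2.12 × (1.3 − 0.13) = 2.4804
1/(1 + e^{-2.4804}) = 0.9228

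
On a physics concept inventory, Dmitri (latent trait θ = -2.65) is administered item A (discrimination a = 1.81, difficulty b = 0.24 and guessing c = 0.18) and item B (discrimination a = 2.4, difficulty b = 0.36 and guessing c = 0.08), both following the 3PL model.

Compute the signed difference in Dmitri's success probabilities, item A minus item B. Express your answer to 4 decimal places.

0.1037

P(θ) = c + (1 − c) · 1 / (1 + exp(−a(θ − b)))
P_A = 0.1844
P_B = 0.0807
P_A − P_B = 0.1037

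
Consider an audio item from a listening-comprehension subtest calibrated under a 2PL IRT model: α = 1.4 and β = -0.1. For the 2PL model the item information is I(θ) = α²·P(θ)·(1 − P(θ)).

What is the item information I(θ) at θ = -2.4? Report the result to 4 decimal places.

0.0724

P = 1/(1+e^{3.2200}) = 0.0384
P(1−P) = 0.0384 × 0.9616 = 0.0369
I = α² × P(1−P) = 1.4² × 0.0369 = 0.07241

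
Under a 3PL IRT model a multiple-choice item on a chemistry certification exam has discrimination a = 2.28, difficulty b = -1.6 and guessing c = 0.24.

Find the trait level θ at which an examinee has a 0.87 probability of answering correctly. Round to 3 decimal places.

-0.908

P(θ) = c + (1 − c) · 1 / (1 + exp(−a(θ − b)))
Remove guessing floor: (0.87 − 0.24)/(1 − 0.24) = 0.8289
logit = ln(0.8289/0.1711) = 1.5782
θ = b + logit/(a) = -1.6 + 1.5782/2.2800 = -0.9078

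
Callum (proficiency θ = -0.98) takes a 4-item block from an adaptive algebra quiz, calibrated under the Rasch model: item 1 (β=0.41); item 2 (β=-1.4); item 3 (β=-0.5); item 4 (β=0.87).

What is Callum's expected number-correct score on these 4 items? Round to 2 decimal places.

P(θ) = 1 / (1 + exp(−(θ − β)))
P_1 = 1/(1+e^{1.3900}) = 0.1994
P_2 = 1/(1+e^{-0.4200}) = 0.6035
P_3 = 1/(1+e^{0.4800}) = 0.3823
P_4 = 1/(1+e^{1.8500}) = 0.1359
E[score] = 0.1994 + 0.6035 + 0.3823 + 0.1359 = 1.3210

1.32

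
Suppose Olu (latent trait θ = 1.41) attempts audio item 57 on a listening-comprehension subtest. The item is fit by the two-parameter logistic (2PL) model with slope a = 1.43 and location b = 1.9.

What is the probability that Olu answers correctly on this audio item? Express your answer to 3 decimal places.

0.332

P(θ) = 1 / (1 + exp(−a(θ − b)))
Exponent: 1.43 × (1.41 − 1.9) = -0.7007
1/(1 + e^{0.7007}) = 0.3317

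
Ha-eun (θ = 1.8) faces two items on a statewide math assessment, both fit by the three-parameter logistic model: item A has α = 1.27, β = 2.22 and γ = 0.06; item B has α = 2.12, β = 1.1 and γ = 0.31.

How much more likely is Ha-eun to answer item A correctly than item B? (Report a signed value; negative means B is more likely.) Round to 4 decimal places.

P(θ) = γ + (1 − γ) · 1 / (1 + exp(−α(θ − β)))
P_A = 0.4075
P_B = 0.8725
P_A − P_B = -0.4649

-0.4649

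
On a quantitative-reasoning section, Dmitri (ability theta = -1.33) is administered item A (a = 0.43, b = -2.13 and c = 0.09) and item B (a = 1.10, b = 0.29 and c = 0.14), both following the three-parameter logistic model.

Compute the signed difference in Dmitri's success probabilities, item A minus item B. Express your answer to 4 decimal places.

0.3586

P(theta) = c + (1 − c) · 1 / (1 + exp(−a(theta − b)))
P_A = 0.6225
P_B = 0.2639
P_A − P_B = 0.3586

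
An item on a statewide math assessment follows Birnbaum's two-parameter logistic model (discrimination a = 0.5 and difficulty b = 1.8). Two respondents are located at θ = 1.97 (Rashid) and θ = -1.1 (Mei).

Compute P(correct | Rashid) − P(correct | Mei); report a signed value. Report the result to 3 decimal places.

P(θ) = 1 / (1 + exp(−a(θ − b)))
P(Rashid) = 0.5212  [exponent 0.0850]
P(Mei) = 0.1900  [exponent -1.4500]
Difference = 0.5212 − 0.1900 = 0.3312

0.331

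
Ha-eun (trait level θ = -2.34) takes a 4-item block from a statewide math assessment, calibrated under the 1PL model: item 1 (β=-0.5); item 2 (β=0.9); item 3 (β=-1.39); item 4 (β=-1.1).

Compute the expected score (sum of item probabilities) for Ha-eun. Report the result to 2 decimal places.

P(θ) = 1 / (1 + exp(−(θ − β)))
P_1 = 1/(1+e^{1.8400}) = 0.1371
P_2 = 1/(1+e^{3.2400}) = 0.0377
P_3 = 1/(1+e^{0.9500}) = 0.2789
P_4 = 1/(1+e^{1.2400}) = 0.2244
E[score] = 0.1371 + 0.0377 + 0.2789 + 0.2244 = 0.6781

0.68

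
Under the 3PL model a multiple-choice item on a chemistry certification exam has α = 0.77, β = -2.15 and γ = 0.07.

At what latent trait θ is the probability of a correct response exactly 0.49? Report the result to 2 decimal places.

-2.40

P(θ) = γ + (1 − γ) · 1 / (1 + exp(−α(θ − β)))
Remove guessing floor: (0.49 − 0.07)/(1 − 0.07) = 0.4516
logit = ln(0.4516/0.5484) = -0.1942
θ = β + logit/(α) = -2.15 + (-0.1942)/0.7700 = -2.4022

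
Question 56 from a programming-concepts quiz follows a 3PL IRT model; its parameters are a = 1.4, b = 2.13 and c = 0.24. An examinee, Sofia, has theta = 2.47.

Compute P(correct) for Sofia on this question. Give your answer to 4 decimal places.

0.7088

P(theta) = c + (1 − c) · 1 / (1 + exp(−a(theta − b)))
Exponent: 1.4 × (2.47 − 2.13) = 0.4760
1/(1 + e^{-0.4760}) = 0.6168
P = 0.24 + 0.76 × 0.6168 = 0.7088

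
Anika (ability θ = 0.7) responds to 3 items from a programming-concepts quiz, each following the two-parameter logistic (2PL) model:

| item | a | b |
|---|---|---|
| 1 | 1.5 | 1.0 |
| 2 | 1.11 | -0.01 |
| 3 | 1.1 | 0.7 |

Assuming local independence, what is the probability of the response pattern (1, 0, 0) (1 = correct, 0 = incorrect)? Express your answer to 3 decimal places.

P(θ) = 1 / (1 + exp(−a(θ − b)))
P_1 = 1/(1+e^{0.4500}) = 0.3894
P_2 = 1/(1+e^{-0.7881}) = 0.6874
P_3 = 1/(1+e^{0.0000}) = 0.5000
L = P_1 × (1−P_2) × (1−P_3) = 0.3894 × 0.3126 × 0.5000 = 0.06085

0.061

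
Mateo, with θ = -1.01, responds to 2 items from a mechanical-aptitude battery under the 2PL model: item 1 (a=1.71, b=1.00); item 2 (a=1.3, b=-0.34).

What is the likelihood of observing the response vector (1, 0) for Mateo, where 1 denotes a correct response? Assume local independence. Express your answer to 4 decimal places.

P(θ) = 1 / (1 + exp(−a(θ − b)))
P_1 = 1/(1+e^{3.4371}) = 0.0312
P_2 = 1/(1+e^{0.8710}) = 0.2950
L = P_1 × (1−P_2) = 0.0312 × 0.7050 = 0.02196

0.0220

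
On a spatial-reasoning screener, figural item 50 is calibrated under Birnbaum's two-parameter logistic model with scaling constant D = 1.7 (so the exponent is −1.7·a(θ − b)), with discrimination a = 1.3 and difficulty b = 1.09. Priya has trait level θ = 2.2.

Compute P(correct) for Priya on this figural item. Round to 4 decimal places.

0.9208

P(θ) = 1 / (1 + exp(−D·a(θ − b)))
Exponent: 1.7 × 1.3 × (2.2 − 1.09) = 2.4531
1/(1 + e^{-2.4531}) = 0.9208
P = 0.9208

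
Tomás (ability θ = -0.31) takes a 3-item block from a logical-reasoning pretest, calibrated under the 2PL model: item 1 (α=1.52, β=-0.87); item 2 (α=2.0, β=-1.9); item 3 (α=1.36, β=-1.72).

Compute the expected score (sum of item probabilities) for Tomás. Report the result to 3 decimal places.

P(θ) = 1 / (1 + exp(−α(θ − β)))
P_1 = 1/(1+e^{-0.8512}) = 0.7008
P_2 = 1/(1+e^{-3.1800}) = 0.9601
P_3 = 1/(1+e^{-1.9176}) = 0.8719
E[score] = 0.7008 + 0.9601 + 0.8719 = 2.5328

2.533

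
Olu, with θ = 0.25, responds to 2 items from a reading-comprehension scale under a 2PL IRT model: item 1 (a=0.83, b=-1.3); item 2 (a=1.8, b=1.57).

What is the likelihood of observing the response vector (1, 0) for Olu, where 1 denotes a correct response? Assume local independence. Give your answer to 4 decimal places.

0.7169

P(θ) = 1 / (1 + exp(−a(θ − b)))
P_1 = 1/(1+e^{-1.2865}) = 0.7836
P_2 = 1/(1+e^{2.3760}) = 0.0850
L = P_1 × (1−P_2) = 0.7836 × 0.9150 = 0.71694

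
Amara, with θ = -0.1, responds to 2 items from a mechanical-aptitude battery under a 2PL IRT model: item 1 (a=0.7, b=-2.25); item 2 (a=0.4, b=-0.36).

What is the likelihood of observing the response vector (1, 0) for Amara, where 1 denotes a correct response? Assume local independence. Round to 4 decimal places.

P(θ) = 1 / (1 + exp(−a(θ − b)))
P_1 = 1/(1+e^{-1.5050}) = 0.8183
P_2 = 1/(1+e^{-0.1040}) = 0.5260
L = P_1 × (1−P_2) = 0.8183 × 0.4740 = 0.38790

0.3879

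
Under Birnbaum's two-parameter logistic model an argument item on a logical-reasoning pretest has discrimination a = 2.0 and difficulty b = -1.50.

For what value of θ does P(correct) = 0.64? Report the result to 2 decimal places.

-1.21

P(θ) = 1 / (1 + exp(−a(θ − b)))
logit = ln(0.6400/0.3600) = 0.5754
θ = b + logit/(a) = -1.50 + 0.5754/2.0000 = -1.2123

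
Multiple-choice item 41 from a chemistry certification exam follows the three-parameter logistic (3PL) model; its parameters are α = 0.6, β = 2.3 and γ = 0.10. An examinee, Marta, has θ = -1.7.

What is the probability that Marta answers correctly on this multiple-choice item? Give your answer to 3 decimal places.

P(θ) = γ + (1 − γ) · 1 / (1 + exp(−α(θ − β)))
Exponent: 0.6 × (-1.7 − 2.3) = -2.4000
1/(1 + e^{2.4000}) = 0.0832
P = 0.10 + 0.90 × 0.0832 = 0.1749

0.175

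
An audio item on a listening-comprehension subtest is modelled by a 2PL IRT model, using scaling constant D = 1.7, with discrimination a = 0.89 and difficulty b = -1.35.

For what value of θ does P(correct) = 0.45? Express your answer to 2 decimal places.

-1.48

P(θ) = 1 / (1 + exp(−D·a(θ − b)))
logit = ln(0.4500/0.5500) = -0.2007
θ = b + logit/(1.7·a) = -1.35 + (-0.2007)/1.5130 = -1.4826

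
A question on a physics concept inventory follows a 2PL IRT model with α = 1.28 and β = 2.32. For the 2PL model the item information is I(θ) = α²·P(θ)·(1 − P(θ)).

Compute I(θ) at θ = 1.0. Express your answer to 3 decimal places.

0.216

P = 1/(1+e^{1.6896}) = 0.1558
P(1−P) = 0.1558 × 0.8442 = 0.1315
I = α² × P(1−P) = 1.28² × 0.1315 = 0.21552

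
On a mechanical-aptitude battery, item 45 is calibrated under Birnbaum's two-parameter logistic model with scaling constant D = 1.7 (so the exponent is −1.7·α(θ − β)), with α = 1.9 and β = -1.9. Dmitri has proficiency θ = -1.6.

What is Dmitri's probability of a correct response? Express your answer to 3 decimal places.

P(θ) = 1 / (1 + exp(−D·α(θ − β)))
Exponent: 1.7 × 1.9 × (-1.6 − (-1.9)) = 0.9690
1/(1 + e^{-0.9690}) = 0.7249
P = 0.7249

0.725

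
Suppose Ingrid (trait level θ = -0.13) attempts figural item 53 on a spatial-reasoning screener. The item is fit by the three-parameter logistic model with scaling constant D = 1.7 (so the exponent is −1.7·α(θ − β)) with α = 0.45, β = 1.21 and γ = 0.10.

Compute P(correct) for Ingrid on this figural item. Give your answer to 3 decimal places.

P(θ) = γ + (1 − γ) · 1 / (1 + exp(−D·α(θ − β)))
Exponent: 1.7 × 0.45 × (-0.13 − 1.21) = -1.0251
1/(1 + e^{1.0251}) = 0.2640
P = 0.10 + 0.90 × 0.2640 = 0.3376

0.338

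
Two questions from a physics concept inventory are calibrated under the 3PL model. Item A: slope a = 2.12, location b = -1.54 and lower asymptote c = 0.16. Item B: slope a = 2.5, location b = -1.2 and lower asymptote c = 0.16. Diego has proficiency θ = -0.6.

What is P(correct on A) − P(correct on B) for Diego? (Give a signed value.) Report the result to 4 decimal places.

0.0525

P(θ) = c + (1 − c) · 1 / (1 + exp(−a(θ − b)))
P_A = 0.8992
P_B = 0.8468
P_A − P_B = 0.0525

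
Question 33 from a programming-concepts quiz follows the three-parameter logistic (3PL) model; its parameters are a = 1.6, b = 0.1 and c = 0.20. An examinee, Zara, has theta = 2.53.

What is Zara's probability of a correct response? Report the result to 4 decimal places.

0.9839

P(theta) = c + (1 − c) · 1 / (1 + exp(−a(theta − b)))
Exponent: 1.6 × (2.53 − 0.1) = 3.8880
1/(1 + e^{-3.8880}) = 0.9799
P = 0.20 + 0.80 × 0.9799 = 0.9839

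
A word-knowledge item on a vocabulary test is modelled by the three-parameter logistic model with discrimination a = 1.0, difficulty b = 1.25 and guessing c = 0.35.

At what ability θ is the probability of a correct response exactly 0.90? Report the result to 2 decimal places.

P(θ) = c + (1 − c) · 1 / (1 + exp(−a(θ − b)))
Remove guessing floor: (0.90 − 0.35)/(1 − 0.35) = 0.8462
logit = ln(0.8462/0.1538) = 1.7047
θ = b + logit/(a) = 1.25 + 1.7047/1.0000 = 2.9547

2.95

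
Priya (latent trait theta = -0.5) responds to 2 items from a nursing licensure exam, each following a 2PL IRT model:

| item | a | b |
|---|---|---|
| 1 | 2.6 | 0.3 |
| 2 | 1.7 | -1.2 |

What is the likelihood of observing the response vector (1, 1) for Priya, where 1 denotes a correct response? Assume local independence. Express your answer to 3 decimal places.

P(theta) = 1 / (1 + exp(−a(theta − b)))
P_1 = 1/(1+e^{2.0800}) = 0.1111
P_2 = 1/(1+e^{-1.1900}) = 0.7667
L = P_1 × P_2 = 0.1111 × 0.7667 = 0.08515

0.085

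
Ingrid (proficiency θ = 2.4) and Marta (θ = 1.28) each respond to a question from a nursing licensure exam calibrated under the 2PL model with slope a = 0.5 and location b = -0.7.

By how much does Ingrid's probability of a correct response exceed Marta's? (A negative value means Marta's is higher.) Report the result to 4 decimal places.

P(θ) = 1 / (1 + exp(−a(θ − b)))
P(Ingrid) = 0.8249  [exponent 1.5500]
P(Marta) = 0.7291  [exponent 0.9900]
Difference = 0.8249 − 0.7291 = 0.0958

0.0958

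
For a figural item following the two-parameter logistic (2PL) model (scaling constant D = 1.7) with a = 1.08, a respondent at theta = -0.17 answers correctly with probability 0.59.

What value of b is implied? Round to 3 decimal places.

P(theta) = 1 / (1 + exp(−D·a(theta − b)))
logit(0.59) = ln(0.59/0.41) = 0.3640
b = theta − logit/(1.7·a) = -0.17 − 0.3640/1.8360 = -0.3682

-0.368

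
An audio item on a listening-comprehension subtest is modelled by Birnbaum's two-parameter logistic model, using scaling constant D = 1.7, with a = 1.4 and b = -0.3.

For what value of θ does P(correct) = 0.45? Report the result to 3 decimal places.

-0.384

P(θ) = 1 / (1 + exp(−D·a(θ − b)))
logit = ln(0.4500/0.5500) = -0.2007
θ = b + logit/(1.7·a) = -0.3 + (-0.2007)/2.3800 = -0.3843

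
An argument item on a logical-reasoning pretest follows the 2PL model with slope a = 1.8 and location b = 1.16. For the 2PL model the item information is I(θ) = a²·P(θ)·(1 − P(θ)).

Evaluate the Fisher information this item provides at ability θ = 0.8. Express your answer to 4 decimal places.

0.7306

P = 1/(1+e^{0.6480}) = 0.3434
P(1−P) = 0.3434 × 0.6566 = 0.2255
I = a² × P(1−P) = 1.8² × 0.2255 = 0.73058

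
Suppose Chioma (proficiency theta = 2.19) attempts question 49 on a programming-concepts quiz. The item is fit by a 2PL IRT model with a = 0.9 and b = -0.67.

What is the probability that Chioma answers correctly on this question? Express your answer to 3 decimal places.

P(theta) = 1 / (1 + exp(−a(theta − b)))
Exponent: 0.9 × (2.19 − (-0.67)) = 2.5740
1/(1 + e^{-2.5740}) = 0.9292

0.929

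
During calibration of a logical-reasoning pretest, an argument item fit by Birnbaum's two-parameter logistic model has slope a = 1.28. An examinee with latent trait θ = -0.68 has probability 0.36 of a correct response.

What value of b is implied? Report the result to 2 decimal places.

P(θ) = 1 / (1 + exp(−a(θ − b)))
logit(0.36) = ln(0.36/0.64) = -0.5754
b = θ − logit/(a) = -0.68 − (-0.5754)/1.2800 = -0.2305

-0.23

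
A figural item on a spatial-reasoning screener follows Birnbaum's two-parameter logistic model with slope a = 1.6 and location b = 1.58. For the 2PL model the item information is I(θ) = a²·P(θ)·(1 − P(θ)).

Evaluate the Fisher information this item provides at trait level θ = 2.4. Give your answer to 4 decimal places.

0.4279

P = 1/(1+e^{-1.3120}) = 0.7878
P(1−P) = 0.7878 × 0.2122 = 0.1671
I = a² × P(1−P) = 1.6² × 0.1671 = 0.42789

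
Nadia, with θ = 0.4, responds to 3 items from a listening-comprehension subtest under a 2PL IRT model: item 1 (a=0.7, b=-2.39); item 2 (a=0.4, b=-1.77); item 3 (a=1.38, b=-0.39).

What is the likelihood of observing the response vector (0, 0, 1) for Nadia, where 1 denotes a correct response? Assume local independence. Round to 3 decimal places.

P(θ) = 1 / (1 + exp(−a(θ − b)))
P_1 = 1/(1+e^{-1.9530}) = 0.8758
P_2 = 1/(1+e^{-0.8680}) = 0.7043
P_3 = 1/(1+e^{-1.0902}) = 0.7484
L = (1−P_1) × (1−P_2) × P_3 = 0.1242 × 0.2957 × 0.7484 = 0.02749

0.027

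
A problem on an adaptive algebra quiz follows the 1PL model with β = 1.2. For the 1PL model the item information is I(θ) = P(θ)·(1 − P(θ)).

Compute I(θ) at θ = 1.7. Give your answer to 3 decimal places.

0.235

P = 1/(1+e^{-0.5000}) = 0.6225
P(1−P) = 0.6225 × 0.3775 = 0.2350
I = P(1−P) = 0.23500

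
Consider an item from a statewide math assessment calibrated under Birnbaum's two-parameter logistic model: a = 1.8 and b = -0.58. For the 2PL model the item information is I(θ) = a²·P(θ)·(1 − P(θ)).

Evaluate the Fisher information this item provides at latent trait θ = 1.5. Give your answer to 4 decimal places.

0.0732

P = 1/(1+e^{-3.7440}) = 0.9769
P(1−P) = 0.9769 × 0.0231 = 0.0226
I = a² × P(1−P) = 1.8² × 0.0226 = 0.07315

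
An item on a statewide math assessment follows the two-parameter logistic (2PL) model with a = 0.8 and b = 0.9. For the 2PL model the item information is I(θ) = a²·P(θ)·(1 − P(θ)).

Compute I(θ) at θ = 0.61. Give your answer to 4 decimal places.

0.1579

P = 1/(1+e^{0.2320}) = 0.4423
P(1−P) = 0.4423 × 0.5577 = 0.2467
I = a² × P(1−P) = 0.8² × 0.2467 = 0.15787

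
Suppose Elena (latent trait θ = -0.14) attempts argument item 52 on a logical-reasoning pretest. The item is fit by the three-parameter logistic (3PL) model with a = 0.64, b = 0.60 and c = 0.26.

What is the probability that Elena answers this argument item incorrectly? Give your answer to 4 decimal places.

P(θ) = c + (1 − c) · 1 / (1 + exp(−a(θ − b)))
Exponent: 0.64 × (-0.14 − 0.60) = -0.4736
1/(1 + e^{0.4736}) = 0.3838
P = 0.26 + 0.74 × 0.3838 = 0.5440
P(incorrect) = 1 − 0.5440 = 0.4560

0.4560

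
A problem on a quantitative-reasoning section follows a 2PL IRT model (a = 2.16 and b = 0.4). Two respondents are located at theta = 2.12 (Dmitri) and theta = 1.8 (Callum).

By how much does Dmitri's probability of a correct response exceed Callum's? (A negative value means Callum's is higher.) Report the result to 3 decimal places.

P(theta) = 1 / (1 + exp(−a(theta − b)))
P(Dmitri) = 0.9762  [exponent 3.7152]
P(Callum) = 0.9536  [exponent 3.0240]
Difference = 0.9762 − 0.9536 = 0.0226

0.023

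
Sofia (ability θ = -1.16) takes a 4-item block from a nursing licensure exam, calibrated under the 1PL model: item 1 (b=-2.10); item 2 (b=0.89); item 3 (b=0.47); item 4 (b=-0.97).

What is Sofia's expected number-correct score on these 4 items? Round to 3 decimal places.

1.450

P(θ) = 1 / (1 + exp(−(θ − b)))
P_1 = 1/(1+e^{-0.9400}) = 0.7191
P_2 = 1/(1+e^{2.0500}) = 0.1141
P_3 = 1/(1+e^{1.6300}) = 0.1638
P_4 = 1/(1+e^{0.1900}) = 0.4526
E[score] = 0.7191 + 0.1141 + 0.1638 + 0.4526 = 1.4496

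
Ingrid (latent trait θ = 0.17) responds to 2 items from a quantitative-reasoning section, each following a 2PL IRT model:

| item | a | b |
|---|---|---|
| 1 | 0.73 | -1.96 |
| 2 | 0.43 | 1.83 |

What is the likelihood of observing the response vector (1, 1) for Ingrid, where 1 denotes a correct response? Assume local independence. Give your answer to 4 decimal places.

P(θ) = 1 / (1 + exp(−a(θ − b)))
P_1 = 1/(1+e^{-1.5549}) = 0.8256
P_2 = 1/(1+e^{0.7138}) = 0.3288
L = P_1 × P_2 = 0.8256 × 0.3288 = 0.27143

0.2714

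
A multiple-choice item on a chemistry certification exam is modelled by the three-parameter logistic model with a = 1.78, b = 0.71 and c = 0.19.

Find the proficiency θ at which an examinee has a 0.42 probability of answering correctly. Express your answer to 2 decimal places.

0.19

P(θ) = c + (1 − c) · 1 / (1 + exp(−a(θ − b)))
Remove guessing floor: (0.42 − 0.19)/(1 − 0.19) = 0.2840
logit = ln(0.2840/0.7160) = -0.9249
θ = b + logit/(a) = 0.71 + (-0.9249)/1.7800 = 0.1904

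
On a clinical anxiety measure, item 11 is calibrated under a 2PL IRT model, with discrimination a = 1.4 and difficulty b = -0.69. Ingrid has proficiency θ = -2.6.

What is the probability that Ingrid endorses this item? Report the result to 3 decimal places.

0.065

P(θ) = 1 / (1 + exp(−a(θ − b)))
Exponent: 1.4 × (-2.6 − (-0.69)) = -2.6740
1/(1 + e^{2.6740}) = 0.0645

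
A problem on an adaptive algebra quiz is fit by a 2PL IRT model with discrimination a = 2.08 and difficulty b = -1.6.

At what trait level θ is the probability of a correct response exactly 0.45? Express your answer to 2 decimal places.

P(θ) = 1 / (1 + exp(−a(θ − b)))
logit = ln(0.4500/0.5500) = -0.2007
θ = b + logit/(a) = -1.6 + (-0.2007)/2.0800 = -1.6965

-1.70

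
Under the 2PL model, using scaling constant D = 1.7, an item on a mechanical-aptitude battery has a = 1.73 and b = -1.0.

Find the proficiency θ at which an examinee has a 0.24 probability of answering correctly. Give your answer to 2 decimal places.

P(θ) = 1 / (1 + exp(−D·a(θ − b)))
logit = ln(0.2400/0.7600) = -1.1527
θ = b + logit/(1.7·a) = -1.0 + (-1.1527)/2.9410 = -1.3919

-1.39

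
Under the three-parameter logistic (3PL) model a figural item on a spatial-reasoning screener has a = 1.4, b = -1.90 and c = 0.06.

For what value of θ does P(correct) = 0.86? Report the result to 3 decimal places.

-0.655

P(θ) = c + (1 − c) · 1 / (1 + exp(−a(θ − b)))
Remove guessing floor: (0.86 − 0.06)/(1 − 0.06) = 0.8511
logit = ln(0.8511/0.1489) = 1.7430
θ = b + logit/(a) = -1.90 + 1.7430/1.4000 = -0.6550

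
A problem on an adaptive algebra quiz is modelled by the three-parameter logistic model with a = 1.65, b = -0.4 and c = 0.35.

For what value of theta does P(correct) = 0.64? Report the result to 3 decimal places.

-0.531

P(theta) = c + (1 − c) · 1 / (1 + exp(−a(theta − b)))
Remove guessing floor: (0.64 − 0.35)/(1 − 0.35) = 0.4462
logit = ln(0.4462/0.5538) = -0.2162
theta = b + logit/(a) = -0.4 + (-0.2162)/1.6500 = -0.5310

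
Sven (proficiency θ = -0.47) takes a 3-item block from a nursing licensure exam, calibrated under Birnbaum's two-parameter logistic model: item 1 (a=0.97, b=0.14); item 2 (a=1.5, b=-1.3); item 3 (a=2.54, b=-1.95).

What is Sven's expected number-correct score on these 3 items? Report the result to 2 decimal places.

2.11

P(θ) = 1 / (1 + exp(−a(θ − b)))
P_1 = 1/(1+e^{0.5917}) = 0.3562
P_2 = 1/(1+e^{-1.2450}) = 0.7764
P_3 = 1/(1+e^{-3.7592}) = 0.9772
E[score] = 0.3562 + 0.7764 + 0.9772 = 2.1099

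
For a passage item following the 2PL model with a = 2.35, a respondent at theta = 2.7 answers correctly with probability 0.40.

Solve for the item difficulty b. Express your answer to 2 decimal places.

P(theta) = 1 / (1 + exp(−a(theta − b)))
logit(0.40) = ln(0.40/0.60) = -0.4055
b = theta − logit/(a) = 2.7 − (-0.4055)/2.3500 = 2.8725

2.87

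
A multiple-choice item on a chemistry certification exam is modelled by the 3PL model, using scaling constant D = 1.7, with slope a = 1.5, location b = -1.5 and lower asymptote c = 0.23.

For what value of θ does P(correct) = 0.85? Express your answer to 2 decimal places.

-0.94

P(θ) = c + (1 − c) · 1 / (1 + exp(−D·a(θ − b)))
Remove guessing floor: (0.85 − 0.23)/(1 − 0.23) = 0.8052
logit = ln(0.8052/0.1948) = 1.4191
θ = b + logit/(1.7·a) = -1.5 + 1.4191/2.5500 = -0.9435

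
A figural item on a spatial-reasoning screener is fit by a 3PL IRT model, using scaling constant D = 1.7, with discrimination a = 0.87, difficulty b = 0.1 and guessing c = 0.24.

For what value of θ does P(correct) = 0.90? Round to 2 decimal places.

P(θ) = c + (1 − c) · 1 / (1 + exp(−D·a(θ − b)))
Remove guessing floor: (0.90 − 0.24)/(1 − 0.24) = 0.8684
logit = ln(0.8684/0.1316) = 1.8871
θ = b + logit/(1.7·a) = 0.1 + 1.8871/1.4790 = 1.3759

1.38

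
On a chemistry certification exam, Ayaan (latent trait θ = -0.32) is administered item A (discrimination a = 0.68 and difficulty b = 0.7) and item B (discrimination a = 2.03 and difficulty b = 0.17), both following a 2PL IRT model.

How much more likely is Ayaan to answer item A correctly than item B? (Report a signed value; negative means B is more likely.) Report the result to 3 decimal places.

P(θ) = 1 / (1 + exp(−a(θ − b)))
P_A = 0.3332
P_B = 0.2700
P_A − P_B = 0.0632

0.063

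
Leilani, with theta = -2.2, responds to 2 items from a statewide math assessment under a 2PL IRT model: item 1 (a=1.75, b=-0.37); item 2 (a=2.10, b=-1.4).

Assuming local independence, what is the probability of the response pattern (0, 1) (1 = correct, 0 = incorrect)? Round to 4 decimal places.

0.1510

P(theta) = 1 / (1 + exp(−a(theta − b)))
P_1 = 1/(1+e^{3.2025}) = 0.0391
P_2 = 1/(1+e^{1.6800}) = 0.1571
L = (1−P_1) × P_2 = 0.9609 × 0.1571 = 0.15096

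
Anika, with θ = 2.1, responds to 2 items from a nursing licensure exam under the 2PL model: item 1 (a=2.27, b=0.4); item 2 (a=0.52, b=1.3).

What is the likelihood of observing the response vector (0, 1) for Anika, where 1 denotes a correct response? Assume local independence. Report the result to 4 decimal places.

0.0124

P(θ) = 1 / (1 + exp(−a(θ − b)))
P_1 = 1/(1+e^{-3.8590}) = 0.9793
P_2 = 1/(1+e^{-0.4160}) = 0.6025
L = (1−P_1) × P_2 = 0.0207 × 0.6025 = 0.01244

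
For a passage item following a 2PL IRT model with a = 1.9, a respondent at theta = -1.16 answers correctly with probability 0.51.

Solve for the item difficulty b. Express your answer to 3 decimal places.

P(theta) = 1 / (1 + exp(−a(theta − b)))
logit(0.51) = ln(0.51/0.49) = 0.0400
b = theta − logit/(a) = -1.16 − 0.0400/1.9000 = -1.1811

-1.181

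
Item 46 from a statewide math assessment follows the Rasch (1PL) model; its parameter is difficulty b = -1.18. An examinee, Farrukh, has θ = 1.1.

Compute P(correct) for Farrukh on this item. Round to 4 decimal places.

0.9072

P(θ) = 1 / (1 + exp(−(θ − b)))
Exponent: (1.1 − (-1.18)) = 2.2800
1/(1 + e^{-2.2800}) = 0.9072
P = 0.9072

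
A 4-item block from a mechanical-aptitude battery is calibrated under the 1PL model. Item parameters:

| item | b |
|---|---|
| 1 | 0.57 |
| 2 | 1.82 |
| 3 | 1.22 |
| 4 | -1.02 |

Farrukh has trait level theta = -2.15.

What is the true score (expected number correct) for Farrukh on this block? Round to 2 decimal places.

0.36

P(theta) = 1 / (1 + exp(−(theta − b)))
P_1 = 1/(1+e^{2.7200}) = 0.0618
P_2 = 1/(1+e^{3.9700}) = 0.0185
P_3 = 1/(1+e^{3.3700}) = 0.0332
P_4 = 1/(1+e^{1.1300}) = 0.2442
E[score] = 0.0618 + 0.0185 + 0.0332 + 0.2442 = 0.3577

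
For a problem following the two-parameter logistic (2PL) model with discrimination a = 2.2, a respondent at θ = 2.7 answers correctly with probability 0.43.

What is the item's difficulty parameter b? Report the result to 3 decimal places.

P(θ) = 1 / (1 + exp(−a(θ − b)))
logit(0.43) = ln(0.43/0.57) = -0.2819
b = θ − logit/(a) = 2.7 − (-0.2819)/2.2000 = 2.8281

2.828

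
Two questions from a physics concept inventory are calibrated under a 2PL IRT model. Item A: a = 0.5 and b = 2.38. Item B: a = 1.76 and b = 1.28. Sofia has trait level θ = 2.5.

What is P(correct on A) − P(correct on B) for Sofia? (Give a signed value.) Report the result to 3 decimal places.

P(θ) = 1 / (1 + exp(−a(θ − b)))
P_A = 0.5150
P_B = 0.8954
P_A − P_B = -0.3804

-0.380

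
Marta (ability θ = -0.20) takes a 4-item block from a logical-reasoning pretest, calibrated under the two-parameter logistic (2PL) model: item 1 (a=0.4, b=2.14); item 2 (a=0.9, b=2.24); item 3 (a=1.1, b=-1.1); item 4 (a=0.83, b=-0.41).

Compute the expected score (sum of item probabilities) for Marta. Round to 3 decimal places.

P(θ) = 1 / (1 + exp(−a(θ − b)))
P_1 = 1/(1+e^{0.9360}) = 0.2817
P_2 = 1/(1+e^{2.1960}) = 0.1001
P_3 = 1/(1+e^{-0.9900}) = 0.7291
P_4 = 1/(1+e^{-0.1743}) = 0.5435
E[score] = 0.2817 + 0.1001 + 0.7291 + 0.5435 = 1.6544

1.654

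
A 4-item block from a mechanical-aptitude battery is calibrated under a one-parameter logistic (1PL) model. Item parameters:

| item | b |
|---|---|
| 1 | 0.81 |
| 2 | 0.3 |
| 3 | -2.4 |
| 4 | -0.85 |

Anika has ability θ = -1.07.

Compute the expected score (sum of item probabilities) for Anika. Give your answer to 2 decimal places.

1.57

P(θ) = 1 / (1 + exp(−(θ − b)))
P_1 = 1/(1+e^{1.8800}) = 0.1324
P_2 = 1/(1+e^{1.3700}) = 0.2026
P_3 = 1/(1+e^{-1.3300}) = 0.7908
P_4 = 1/(1+e^{0.2200}) = 0.4452
E[score] = 0.1324 + 0.2026 + 0.7908 + 0.4452 = 1.5711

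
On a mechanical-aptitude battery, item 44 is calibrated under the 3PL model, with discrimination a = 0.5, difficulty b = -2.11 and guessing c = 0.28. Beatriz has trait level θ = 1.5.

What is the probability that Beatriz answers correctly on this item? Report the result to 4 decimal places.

P(θ) = c + (1 − c) · 1 / (1 + exp(−a(θ − b)))
Exponent: 0.5 × (1.5 − (-2.11)) = 1.8050
1/(1 + e^{-1.8050}) = 0.8588
P = 0.28 + 0.72 × 0.8588 = 0.8983

0.8983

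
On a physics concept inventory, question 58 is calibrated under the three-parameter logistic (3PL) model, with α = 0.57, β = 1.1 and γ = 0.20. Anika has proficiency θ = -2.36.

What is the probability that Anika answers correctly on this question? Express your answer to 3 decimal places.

0.298

P(θ) = γ + (1 − γ) · 1 / (1 + exp(−α(θ − β)))
Exponent: 0.57 × (-2.36 − 1.1) = -1.9722
1/(1 + e^{1.9722}) = 0.1222
P = 0.20 + 0.80 × 0.1222 = 0.2977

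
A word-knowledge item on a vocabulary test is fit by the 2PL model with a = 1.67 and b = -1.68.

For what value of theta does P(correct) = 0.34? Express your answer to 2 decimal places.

P(theta) = 1 / (1 + exp(−a(theta − b)))
logit = ln(0.3400/0.6600) = -0.6633
theta = b + logit/(a) = -1.68 + (-0.6633)/1.6700 = -2.0772

-2.08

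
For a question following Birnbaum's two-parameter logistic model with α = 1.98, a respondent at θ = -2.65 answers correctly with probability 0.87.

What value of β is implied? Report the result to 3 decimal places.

-3.610

P(θ) = 1 / (1 + exp(−α(θ − β)))
logit(0.87) = ln(0.87/0.13) = 1.9010
β = θ − logit/(α) = -2.65 − 1.9010/1.9800 = -3.6101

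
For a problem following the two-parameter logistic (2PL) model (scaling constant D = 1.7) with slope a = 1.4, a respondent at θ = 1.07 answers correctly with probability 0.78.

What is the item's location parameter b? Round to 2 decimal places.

0.54

P(θ) = 1 / (1 + exp(−D·a(θ − b)))
logit(0.78) = ln(0.78/0.22) = 1.2657
b = θ − logit/(1.7·a) = 1.07 − 1.2657/2.3800 = 0.5382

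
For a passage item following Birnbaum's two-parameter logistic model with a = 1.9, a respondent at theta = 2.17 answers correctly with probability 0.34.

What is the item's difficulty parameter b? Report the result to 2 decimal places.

2.52

P(theta) = 1 / (1 + exp(−a(theta − b)))
logit(0.34) = ln(0.34/0.66) = -0.6633
b = theta − logit/(a) = 2.17 − (-0.6633)/1.9000 = 2.5191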